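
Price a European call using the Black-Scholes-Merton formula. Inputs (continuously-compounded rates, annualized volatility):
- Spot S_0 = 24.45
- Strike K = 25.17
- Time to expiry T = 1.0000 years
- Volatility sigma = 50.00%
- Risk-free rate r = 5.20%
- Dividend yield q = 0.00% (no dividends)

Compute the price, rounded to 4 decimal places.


Answer: Price = 5.0545

Derivation:
d1 = (ln(S/K) + (r - q + 0.5*sigma^2) * T) / (sigma * sqrt(T)) = 0.29595481
d2 = d1 - sigma * sqrt(T) = -0.20404519
exp(-rT) = 0.94932887; exp(-qT) = 1.00000000
C = S_0 * exp(-qT) * N(d1) - K * exp(-rT) * N(d2)
N(d1) = 0.61636771; N(d2) = 0.41915909
C = 24.4500 * 1.00000000 * 0.61636771 - 25.1700 * 0.94932887 * 0.41915909 = 5.0545


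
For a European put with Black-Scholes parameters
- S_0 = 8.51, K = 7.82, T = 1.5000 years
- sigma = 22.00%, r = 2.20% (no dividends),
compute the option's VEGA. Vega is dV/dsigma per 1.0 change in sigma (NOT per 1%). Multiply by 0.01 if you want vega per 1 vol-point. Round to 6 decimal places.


d1 = 0.5710183240; d2 = 0.3015744523
phi(d1) = 0.3389273517; exp(-qT) = 1.0000000000; exp(-rT) = 0.9675385596
Vega = S * exp(-qT) * phi(d1) * sqrt(T) = 8.5100 * 1.0000000000 * 0.3389273517 * 1.2247448714 = 3.532497

Answer: Vega = 3.532497


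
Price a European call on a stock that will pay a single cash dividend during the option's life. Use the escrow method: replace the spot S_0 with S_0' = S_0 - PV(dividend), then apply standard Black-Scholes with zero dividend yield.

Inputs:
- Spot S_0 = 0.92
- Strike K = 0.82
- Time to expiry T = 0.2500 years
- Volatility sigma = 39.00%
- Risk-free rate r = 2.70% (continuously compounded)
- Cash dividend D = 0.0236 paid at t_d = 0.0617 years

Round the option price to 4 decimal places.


Answer: Price = 0.1153

Derivation:
PV(D) = D * exp(-r * t_d) = 0.0236 * 0.99833549 = 0.02356072
S_0' = S_0 - PV(D) = 0.9200 - 0.02356072 = 0.89643928
d1 = (ln(S_0'/K) + (r + sigma^2/2)*T) / (sigma*sqrt(T)) = 0.58917294
d2 = d1 - sigma*sqrt(T) = 0.39417294
exp(-rT) = 0.99327273
N(d1) = 0.72212737; N(d2) = 0.65327332
C = S_0' * N(d1) - K * exp(-rT) * N(d2) = 0.89643928 * 0.72212737 - 0.8200 * 0.99327273 * 0.65327332 = 0.1153


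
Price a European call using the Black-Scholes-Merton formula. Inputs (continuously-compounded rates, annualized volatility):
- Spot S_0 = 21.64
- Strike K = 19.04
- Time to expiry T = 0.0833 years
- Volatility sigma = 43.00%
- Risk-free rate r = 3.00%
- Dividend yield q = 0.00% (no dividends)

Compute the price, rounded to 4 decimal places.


d1 = (ln(S/K) + (r - q + 0.5*sigma^2) * T) / (sigma * sqrt(T)) = 1.11358105
d2 = d1 - sigma * sqrt(T) = 0.98947557
exp(-rT) = 0.99750412; exp(-qT) = 1.00000000
C = S_0 * exp(-qT) * N(d1) - K * exp(-rT) * N(d2)
N(d1) = 0.86727052; N(d2) = 0.83878474
C = 21.6400 * 1.00000000 * 0.86727052 - 19.0400 * 0.99750412 * 0.83878474 = 2.8371

Answer: Price = 2.8371


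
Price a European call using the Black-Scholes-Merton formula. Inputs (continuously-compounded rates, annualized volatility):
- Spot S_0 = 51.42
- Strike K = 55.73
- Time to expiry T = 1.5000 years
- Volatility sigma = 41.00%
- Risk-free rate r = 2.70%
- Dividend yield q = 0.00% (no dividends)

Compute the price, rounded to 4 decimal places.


Answer: Price = 9.3848

Derivation:
d1 = (ln(S/K) + (r - q + 0.5*sigma^2) * T) / (sigma * sqrt(T)) = 0.17143162
d2 = d1 - sigma * sqrt(T) = -0.33071377
exp(-rT) = 0.96030916; exp(-qT) = 1.00000000
C = S_0 * exp(-qT) * N(d1) - K * exp(-rT) * N(d2)
N(d1) = 0.56805780; N(d2) = 0.37043035
C = 51.4200 * 1.00000000 * 0.56805780 - 55.7300 * 0.96030916 * 0.37043035 = 9.3848


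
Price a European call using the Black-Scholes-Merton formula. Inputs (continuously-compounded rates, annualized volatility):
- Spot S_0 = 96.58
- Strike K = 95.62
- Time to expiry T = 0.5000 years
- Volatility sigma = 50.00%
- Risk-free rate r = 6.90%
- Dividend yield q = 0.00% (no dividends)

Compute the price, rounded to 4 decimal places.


d1 = (ln(S/K) + (r - q + 0.5*sigma^2) * T) / (sigma * sqrt(T)) = 0.30261251
d2 = d1 - sigma * sqrt(T) = -0.05094089
exp(-rT) = 0.96608834; exp(-qT) = 1.00000000
C = S_0 * exp(-qT) * N(d1) - K * exp(-rT) * N(d2)
N(d1) = 0.61890741; N(d2) = 0.47968631
C = 96.5800 * 1.00000000 * 0.61890741 - 95.6200 * 0.96608834 * 0.47968631 = 15.4619

Answer: Price = 15.4619


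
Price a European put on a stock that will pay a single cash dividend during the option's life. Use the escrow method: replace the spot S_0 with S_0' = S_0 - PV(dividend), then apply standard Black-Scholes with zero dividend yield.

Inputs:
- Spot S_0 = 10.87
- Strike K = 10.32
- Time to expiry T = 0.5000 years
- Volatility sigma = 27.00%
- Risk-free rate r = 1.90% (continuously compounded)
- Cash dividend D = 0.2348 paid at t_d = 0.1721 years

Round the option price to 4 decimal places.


PV(D) = D * exp(-r * t_d) = 0.2348 * 0.99673544 = 0.23403348
S_0' = S_0 - PV(D) = 10.8700 - 0.23403348 = 10.63596652
d1 = (ln(S_0'/K) + (r + sigma^2/2)*T) / (sigma*sqrt(T)) = 0.30317892
d2 = d1 - sigma*sqrt(T) = 0.11226009
exp(-rT) = 0.99054498
N(-d1) = 0.38087676; N(-d2) = 0.45530859
P = K * exp(-rT) * N(-d2) - S_0' * N(-d1) = 10.3200 * 0.99054498 * 0.45530859 - 10.63596652 * 0.38087676 = 0.6034

Answer: Price = 0.6034


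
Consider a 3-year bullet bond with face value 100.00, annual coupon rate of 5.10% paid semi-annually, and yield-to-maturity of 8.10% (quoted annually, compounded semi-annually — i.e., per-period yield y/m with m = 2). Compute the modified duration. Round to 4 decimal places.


Answer: Modified duration = 2.7012

Derivation:
Coupon per period c = face * coupon_rate / m = 2.550000
Periods per year m = 2; per-period yield y/m = 0.040500
Number of cashflows N = 6
Cashflows (t years, CF_t, discount factor 1/(1+y/m)^(m*t), PV):
  t = 0.5000: CF_t = 2.550000, DF = 0.961076, PV = 2.450745
  t = 1.0000: CF_t = 2.550000, DF = 0.923668, PV = 2.355353
  t = 1.5000: CF_t = 2.550000, DF = 0.887715, PV = 2.263674
  t = 2.0000: CF_t = 2.550000, DF = 0.853162, PV = 2.175564
  t = 2.5000: CF_t = 2.550000, DF = 0.819954, PV = 2.090883
  t = 3.0000: CF_t = 102.550000, DF = 0.788039, PV = 80.813359
Price P = sum_t PV_t = 92.149578
First compute Macaulay numerator sum_t t * PV_t:
  t * PV_t at t = 0.5000: 1.225372
  t * PV_t at t = 1.0000: 2.355353
  t * PV_t at t = 1.5000: 3.395511
  t * PV_t at t = 2.0000: 4.351128
  t * PV_t at t = 2.5000: 5.227208
  t * PV_t at t = 3.0000: 242.440076
Macaulay duration D = 258.994649 / 92.149578 = 2.810590
Modified duration = D / (1 + y/m) = 2.810590 / (1 + 0.040500) = 2.701191


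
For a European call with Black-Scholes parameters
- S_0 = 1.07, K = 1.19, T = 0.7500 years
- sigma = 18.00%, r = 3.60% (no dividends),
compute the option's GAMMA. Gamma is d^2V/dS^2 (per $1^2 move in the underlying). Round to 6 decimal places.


Answer: Gamma = 2.179895

Derivation:
d1 = -0.4307331861; d2 = -0.5866177587
phi(d1) = 0.3635988527; exp(-qT) = 1.0000000000; exp(-rT) = 0.9733612415
Gamma = exp(-qT) * phi(d1) / (S * sigma * sqrt(T)) = 1.0000000000 * 0.3635988527 / (1.0700 * 0.1800 * 0.8660254038) = 2.179895


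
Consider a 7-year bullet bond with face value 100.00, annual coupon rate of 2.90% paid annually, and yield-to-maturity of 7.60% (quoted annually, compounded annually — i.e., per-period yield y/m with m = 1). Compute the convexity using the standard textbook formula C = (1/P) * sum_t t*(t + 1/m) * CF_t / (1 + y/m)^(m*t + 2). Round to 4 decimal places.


Answer: Convexity = 42.2859

Derivation:
Coupon per period c = face * coupon_rate / m = 2.900000
Periods per year m = 1; per-period yield y/m = 0.076000
Number of cashflows N = 7
Cashflows (t years, CF_t, discount factor 1/(1+y/m)^(m*t), PV):
  t = 1.0000: CF_t = 2.900000, DF = 0.929368, PV = 2.695167
  t = 2.0000: CF_t = 2.900000, DF = 0.863725, PV = 2.504802
  t = 3.0000: CF_t = 2.900000, DF = 0.802718, PV = 2.327883
  t = 4.0000: CF_t = 2.900000, DF = 0.746021, PV = 2.163460
  t = 5.0000: CF_t = 2.900000, DF = 0.693328, PV = 2.010651
  t = 6.0000: CF_t = 2.900000, DF = 0.644357, PV = 1.868635
  t = 7.0000: CF_t = 102.900000, DF = 0.598845, PV = 61.621104
Price P = sum_t PV_t = 75.191702
Convexity numerator sum_t t*(t + 1/m) * CF_t / (1+y/m)^(m*t + 2):
  t = 1.0000: term = 4.655766
  t = 2.0000: term = 12.980761
  t = 3.0000: term = 24.127809
  t = 4.0000: term = 37.372691
  t = 5.0000: term = 52.099476
  t = 6.0000: term = 67.787422
  t = 7.0000: term = 2980.526310
Convexity = (1/P) * sum = 3179.550235 / 75.191702 = 42.285919


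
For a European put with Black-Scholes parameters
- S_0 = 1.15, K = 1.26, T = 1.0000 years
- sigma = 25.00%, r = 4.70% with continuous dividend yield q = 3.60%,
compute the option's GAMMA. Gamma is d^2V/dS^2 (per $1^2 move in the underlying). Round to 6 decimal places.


Answer: Gamma = 1.312991

Derivation:
d1 = -0.1963991144; d2 = -0.4463991144
phi(d1) = 0.3913218784; exp(-qT) = 0.9646402935; exp(-rT) = 0.9540873976
Gamma = exp(-qT) * phi(d1) / (S * sigma * sqrt(T)) = 0.9646402935 * 0.3913218784 / (1.1500 * 0.2500 * 1.0000000000) = 1.312991


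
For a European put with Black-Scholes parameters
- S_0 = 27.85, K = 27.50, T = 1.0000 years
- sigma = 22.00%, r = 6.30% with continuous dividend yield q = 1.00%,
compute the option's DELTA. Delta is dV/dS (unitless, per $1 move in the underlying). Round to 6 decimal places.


d1 = 0.4083952805; d2 = 0.1883952805
phi(d1) = 0.3670225878; exp(-qT) = 0.9900498337; exp(-rT) = 0.9389434737
N(-d1) = 0.3414917489
Delta = -exp(-qT) * N(-d1) = -0.9900498337 * 0.3414917489 = -0.338094

Answer: Delta = -0.338094


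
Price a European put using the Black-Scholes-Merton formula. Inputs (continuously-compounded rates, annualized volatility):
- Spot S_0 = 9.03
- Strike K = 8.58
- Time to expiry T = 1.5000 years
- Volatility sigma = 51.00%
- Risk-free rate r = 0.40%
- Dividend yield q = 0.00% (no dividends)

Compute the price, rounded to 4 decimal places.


Answer: Price = 1.9107

Derivation:
d1 = (ln(S/K) + (r - q + 0.5*sigma^2) * T) / (sigma * sqrt(T)) = 0.40375508
d2 = d1 - sigma * sqrt(T) = -0.22086480
exp(-rT) = 0.99401796; exp(-qT) = 1.00000000
P = K * exp(-rT) * N(-d2) - S_0 * exp(-qT) * N(-d1)
N(-d1) = 0.34319641; N(-d2) = 0.58740115
P = 8.5800 * 0.99401796 * 0.58740115 - 9.0300 * 1.00000000 * 0.34319641 = 1.9107


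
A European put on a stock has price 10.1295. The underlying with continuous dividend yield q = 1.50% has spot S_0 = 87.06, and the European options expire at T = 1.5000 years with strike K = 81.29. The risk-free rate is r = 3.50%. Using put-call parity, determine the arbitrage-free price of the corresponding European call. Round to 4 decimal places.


Put-call parity: C - P = S_0 * exp(-qT) - K * exp(-rT).
S_0 * exp(-qT) = 87.0600 * 0.97775124 = 85.12302271
K * exp(-rT) = 81.2900 * 0.94885432 = 77.13236776
C = P + S*exp(-qT) - K*exp(-rT)
C = 10.1295 + 85.12302271 - 77.13236776 = 18.1202

Answer: Call price = 18.1202


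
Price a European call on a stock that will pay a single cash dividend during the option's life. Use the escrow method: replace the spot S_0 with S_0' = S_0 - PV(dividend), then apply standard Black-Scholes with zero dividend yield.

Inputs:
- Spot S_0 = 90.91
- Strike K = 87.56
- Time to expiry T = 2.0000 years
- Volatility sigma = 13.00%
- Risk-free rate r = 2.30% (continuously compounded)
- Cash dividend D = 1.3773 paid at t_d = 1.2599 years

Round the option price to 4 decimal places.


Answer: Price = 9.7534

Derivation:
PV(D) = D * exp(-r * t_d) = 1.3773 * 0.97143813 = 1.33796173
S_0' = S_0 - PV(D) = 90.9100 - 1.33796173 = 89.57203827
d1 = (ln(S_0'/K) + (r + sigma^2/2)*T) / (sigma*sqrt(T)) = 0.46570556
d2 = d1 - sigma*sqrt(T) = 0.28185780
exp(-rT) = 0.95504196
N(d1) = 0.67928686; N(d2) = 0.61097372
C = S_0' * N(d1) - K * exp(-rT) * N(d2) = 89.57203827 * 0.67928686 - 87.5600 * 0.95504196 * 0.61097372 = 9.7534


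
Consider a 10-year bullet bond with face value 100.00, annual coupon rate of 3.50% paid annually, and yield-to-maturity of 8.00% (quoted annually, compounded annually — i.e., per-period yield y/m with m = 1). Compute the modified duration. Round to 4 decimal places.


Answer: Modified duration = 7.6616

Derivation:
Coupon per period c = face * coupon_rate / m = 3.500000
Periods per year m = 1; per-period yield y/m = 0.080000
Number of cashflows N = 10
Cashflows (t years, CF_t, discount factor 1/(1+y/m)^(m*t), PV):
  t = 1.0000: CF_t = 3.500000, DF = 0.925926, PV = 3.240741
  t = 2.0000: CF_t = 3.500000, DF = 0.857339, PV = 3.000686
  t = 3.0000: CF_t = 3.500000, DF = 0.793832, PV = 2.778413
  t = 4.0000: CF_t = 3.500000, DF = 0.735030, PV = 2.572604
  t = 5.0000: CF_t = 3.500000, DF = 0.680583, PV = 2.382041
  t = 6.0000: CF_t = 3.500000, DF = 0.630170, PV = 2.205594
  t = 7.0000: CF_t = 3.500000, DF = 0.583490, PV = 2.042216
  t = 8.0000: CF_t = 3.500000, DF = 0.540269, PV = 1.890941
  t = 9.0000: CF_t = 3.500000, DF = 0.500249, PV = 1.750871
  t = 10.0000: CF_t = 103.500000, DF = 0.463193, PV = 47.940526
Price P = sum_t PV_t = 69.804634
First compute Macaulay numerator sum_t t * PV_t:
  t * PV_t at t = 1.0000: 3.240741
  t * PV_t at t = 2.0000: 6.001372
  t * PV_t at t = 3.0000: 8.335239
  t * PV_t at t = 4.0000: 10.290418
  t * PV_t at t = 5.0000: 11.910206
  t * PV_t at t = 6.0000: 13.233562
  t * PV_t at t = 7.0000: 14.295515
  t * PV_t at t = 8.0000: 15.127529
  t * PV_t at t = 9.0000: 15.757842
  t * PV_t at t = 10.0000: 479.405260
Macaulay duration D = 577.597683 / 69.804634 = 8.274489
Modified duration = D / (1 + y/m) = 8.274489 / (1 + 0.080000) = 7.661564


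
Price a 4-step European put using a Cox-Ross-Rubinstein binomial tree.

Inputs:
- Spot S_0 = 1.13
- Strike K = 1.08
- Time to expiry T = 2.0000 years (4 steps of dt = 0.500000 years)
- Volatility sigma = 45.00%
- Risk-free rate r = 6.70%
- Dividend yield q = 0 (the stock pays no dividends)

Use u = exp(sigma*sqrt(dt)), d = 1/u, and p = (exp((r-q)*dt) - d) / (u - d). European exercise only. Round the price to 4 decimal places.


dt = T/N = 0.500000
u = exp(sigma*sqrt(dt)) = 1.374648; d = 1/u = 0.727459
p = (exp((r-q)*dt) - d) / (u - d) = 0.473754
Discount per step: exp(-r*dt) = 0.967055
Stock lattice S(k, i) with i counting down-moves:
  k=0: S(0,0) = 1.1300
  k=1: S(1,0) = 1.5534; S(1,1) = 0.8220
  k=2: S(2,0) = 2.1353; S(2,1) = 1.1300; S(2,2) = 0.5980
  k=3: S(3,0) = 2.9353; S(3,1) = 1.5534; S(3,2) = 0.8220; S(3,3) = 0.4350
  k=4: S(4,0) = 4.0350; S(4,1) = 2.1353; S(4,2) = 1.1300; S(4,3) = 0.5980; S(4,4) = 0.3165
Terminal payoffs V(N, i) = max(K - S_T, 0):
  V(4,0) = 0.000000; V(4,1) = 0.000000; V(4,2) = 0.000000; V(4,3) = 0.482008; V(4,4) = 0.763545
Backward induction: V(k, i) = exp(-r*dt) * [p * V(k+1, i) + (1-p) * V(k+1, i+1)].
  V(3,0) = exp(-r*dt) * [p*0.000000 + (1-p)*0.000000] = 0.000000
  V(3,1) = exp(-r*dt) * [p*0.000000 + (1-p)*0.000000] = 0.000000
  V(3,2) = exp(-r*dt) * [p*0.000000 + (1-p)*0.482008] = 0.245298
  V(3,3) = exp(-r*dt) * [p*0.482008 + (1-p)*0.763545] = 0.609405
  V(2,0) = exp(-r*dt) * [p*0.000000 + (1-p)*0.000000] = 0.000000
  V(2,1) = exp(-r*dt) * [p*0.000000 + (1-p)*0.245298] = 0.124834
  V(2,2) = exp(-r*dt) * [p*0.245298 + (1-p)*0.609405] = 0.422514
  V(1,0) = exp(-r*dt) * [p*0.000000 + (1-p)*0.124834] = 0.063529
  V(1,1) = exp(-r*dt) * [p*0.124834 + (1-p)*0.422514] = 0.272214
  V(0,0) = exp(-r*dt) * [p*0.063529 + (1-p)*0.272214] = 0.167638

Answer: Price = V(0,0) = 0.1676


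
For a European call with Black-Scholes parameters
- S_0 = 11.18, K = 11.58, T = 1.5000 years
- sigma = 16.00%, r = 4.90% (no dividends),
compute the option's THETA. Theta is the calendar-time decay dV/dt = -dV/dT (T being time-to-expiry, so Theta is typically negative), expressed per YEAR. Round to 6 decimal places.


d1 = 0.2936682821; d2 = 0.0977091027
phi(d1) = 0.3821052965; exp(-qT) = 1.0000000000; exp(-rT) = 0.9291361458
Theta = -S*exp(-qT)*phi(d1)*sigma/(2*sqrt(T)) - r*K*exp(-rT)*N(d2) + q*S*exp(-qT)*N(d1)
N(d1) = 0.6154943033; N(d2) = 0.5389183564; sqrt(T) = 1.2247448714
Term 1 = -11.1800 * 1.0000000000 * 0.3821052965 * 0.1600 / (2 * 1.2247448714) = -0.2790417704
Term 2 = -0.0490 * 11.5800 * 0.9291361458 * 0.5389183564 = -0.2841233794
Term 3 = 0 (no dividend yield, q = 0)
Theta = -0.2790417704 + (-0.2841233794) + (0.0000000000) = -0.563165

Answer: Theta = -0.563165


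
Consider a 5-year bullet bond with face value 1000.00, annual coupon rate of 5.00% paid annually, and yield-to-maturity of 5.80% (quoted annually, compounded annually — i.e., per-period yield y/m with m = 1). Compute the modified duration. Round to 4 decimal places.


Answer: Modified duration = 4.2882

Derivation:
Coupon per period c = face * coupon_rate / m = 50.000000
Periods per year m = 1; per-period yield y/m = 0.058000
Number of cashflows N = 5
Cashflows (t years, CF_t, discount factor 1/(1+y/m)^(m*t), PV):
  t = 1.0000: CF_t = 50.000000, DF = 0.945180, PV = 47.258979
  t = 2.0000: CF_t = 50.000000, DF = 0.893364, PV = 44.668222
  t = 3.0000: CF_t = 50.000000, DF = 0.844390, PV = 42.219492
  t = 4.0000: CF_t = 50.000000, DF = 0.798100, PV = 39.905002
  t = 5.0000: CF_t = 1050.000000, DF = 0.754348, PV = 792.065251
Price P = sum_t PV_t = 966.116946
First compute Macaulay numerator sum_t t * PV_t:
  t * PV_t at t = 1.0000: 47.258979
  t * PV_t at t = 2.0000: 89.336445
  t * PV_t at t = 3.0000: 126.658475
  t * PV_t at t = 4.0000: 159.620007
  t * PV_t at t = 5.0000: 3960.326255
Macaulay duration D = 4383.200161 / 966.116946 = 4.536925
Modified duration = D / (1 + y/m) = 4.536925 / (1 + 0.058000) = 4.288209


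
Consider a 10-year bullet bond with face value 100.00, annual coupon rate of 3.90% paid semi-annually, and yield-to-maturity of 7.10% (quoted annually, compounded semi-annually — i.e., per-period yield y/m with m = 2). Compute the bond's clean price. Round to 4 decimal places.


Answer: Price = 77.3627

Derivation:
Coupon per period c = face * coupon_rate / m = 1.950000
Periods per year m = 2; per-period yield y/m = 0.035500
Number of cashflows N = 20
Cashflows (t years, CF_t, discount factor 1/(1+y/m)^(m*t), PV):
  t = 0.5000: CF_t = 1.950000, DF = 0.965717, PV = 1.883148
  t = 1.0000: CF_t = 1.950000, DF = 0.932609, PV = 1.818588
  t = 1.5000: CF_t = 1.950000, DF = 0.900637, PV = 1.756242
  t = 2.0000: CF_t = 1.950000, DF = 0.869760, PV = 1.696033
  t = 2.5000: CF_t = 1.950000, DF = 0.839942, PV = 1.637888
  t = 3.0000: CF_t = 1.950000, DF = 0.811147, PV = 1.581736
  t = 3.5000: CF_t = 1.950000, DF = 0.783338, PV = 1.527509
  t = 4.0000: CF_t = 1.950000, DF = 0.756483, PV = 1.475142
  t = 4.5000: CF_t = 1.950000, DF = 0.730549, PV = 1.424570
  t = 5.0000: CF_t = 1.950000, DF = 0.705503, PV = 1.375731
  t = 5.5000: CF_t = 1.950000, DF = 0.681316, PV = 1.328567
  t = 6.0000: CF_t = 1.950000, DF = 0.657959, PV = 1.283020
  t = 6.5000: CF_t = 1.950000, DF = 0.635402, PV = 1.239034
  t = 7.0000: CF_t = 1.950000, DF = 0.613619, PV = 1.196556
  t = 7.5000: CF_t = 1.950000, DF = 0.592582, PV = 1.155535
  t = 8.0000: CF_t = 1.950000, DF = 0.572267, PV = 1.115920
  t = 8.5000: CF_t = 1.950000, DF = 0.552648, PV = 1.077663
  t = 9.0000: CF_t = 1.950000, DF = 0.533701, PV = 1.040717
  t = 9.5000: CF_t = 1.950000, DF = 0.515404, PV = 1.005038
  t = 10.0000: CF_t = 101.950000, DF = 0.497735, PV = 50.744055
Price P = sum_t PV_t = 77.362692


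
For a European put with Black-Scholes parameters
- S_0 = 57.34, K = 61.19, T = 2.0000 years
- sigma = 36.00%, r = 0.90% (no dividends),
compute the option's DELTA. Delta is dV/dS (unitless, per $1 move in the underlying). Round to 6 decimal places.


Answer: Delta = -0.435546

Derivation:
d1 = 0.1622705627; d2 = -0.3468463198
phi(d1) = 0.3937242842; exp(-qT) = 1.0000000000; exp(-rT) = 0.9821610324
N(-d1) = 0.4355463975
Delta = -exp(-qT) * N(-d1) = -1.0000000000 * 0.4355463975 = -0.435546


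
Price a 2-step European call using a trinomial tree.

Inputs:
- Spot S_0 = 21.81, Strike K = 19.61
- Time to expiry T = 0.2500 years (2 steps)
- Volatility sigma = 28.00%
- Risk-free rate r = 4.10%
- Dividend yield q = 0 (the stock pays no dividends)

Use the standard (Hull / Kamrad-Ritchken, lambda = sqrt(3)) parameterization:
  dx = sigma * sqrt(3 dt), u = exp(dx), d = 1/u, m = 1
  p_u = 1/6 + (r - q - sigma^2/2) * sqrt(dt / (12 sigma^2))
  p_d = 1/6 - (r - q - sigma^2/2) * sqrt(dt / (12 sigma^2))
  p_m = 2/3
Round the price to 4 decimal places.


dt = T/N = 0.125000; dx = sigma*sqrt(3*dt) = 0.171464
u = exp(dx) = 1.187042; d = 1/u = 0.842430
p_u = 0.167323, p_m = 0.666667, p_d = 0.166011
Discount per step: exp(-r*dt) = 0.994888
Stock lattice S(k, j) with j the centered position index:
  k=0: S(0,+0) = 21.8100
  k=1: S(1,-1) = 18.3734; S(1,+0) = 21.8100; S(1,+1) = 25.8894
  k=2: S(2,-2) = 15.4783; S(2,-1) = 18.3734; S(2,+0) = 21.8100; S(2,+1) = 25.8894; S(2,+2) = 30.7318
Terminal payoffs V(N, j) = max(S_T - K, 0):
  V(2,-2) = 0.000000; V(2,-1) = 0.000000; V(2,+0) = 2.200000; V(2,+1) = 6.279380; V(2,+2) = 11.121775
Backward induction: V(k, j) = exp(-r*dt) * [p_u * V(k+1, j+1) + p_m * V(k+1, j) + p_d * V(k+1, j-1)]
  V(1,-1) = exp(-r*dt) * [p_u*2.200000 + p_m*0.000000 + p_d*0.000000] = 0.366228
  V(1,+0) = exp(-r*dt) * [p_u*6.279380 + p_m*2.200000 + p_d*0.000000] = 2.504482
  V(1,+1) = exp(-r*dt) * [p_u*11.121775 + p_m*6.279380 + p_d*2.200000] = 6.379624
  V(0,+0) = exp(-r*dt) * [p_u*6.379624 + p_m*2.504482 + p_d*0.366228] = 2.783606

Answer: Price = V(0,0) = 2.7836


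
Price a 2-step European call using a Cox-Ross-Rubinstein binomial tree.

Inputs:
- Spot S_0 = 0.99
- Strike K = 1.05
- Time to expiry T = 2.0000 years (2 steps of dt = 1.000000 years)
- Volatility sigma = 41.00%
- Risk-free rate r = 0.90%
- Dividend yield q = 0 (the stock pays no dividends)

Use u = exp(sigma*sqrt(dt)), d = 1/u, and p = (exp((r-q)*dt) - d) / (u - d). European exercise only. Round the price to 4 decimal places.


Answer: Price = V(0,0) = 0.1974

Derivation:
dt = T/N = 1.000000
u = exp(sigma*sqrt(dt)) = 1.506818; d = 1/u = 0.663650
p = (exp((r-q)*dt) - d) / (u - d) = 0.409634
Discount per step: exp(-r*dt) = 0.991040
Stock lattice S(k, i) with i counting down-moves:
  k=0: S(0,0) = 0.9900
  k=1: S(1,0) = 1.4917; S(1,1) = 0.6570
  k=2: S(2,0) = 2.2478; S(2,1) = 0.9900; S(2,2) = 0.4360
Terminal payoffs V(N, i) = max(S_T - K, 0):
  V(2,0) = 1.197795; V(2,1) = 0.000000; V(2,2) = 0.000000
Backward induction: V(k, i) = exp(-r*dt) * [p * V(k+1, i) + (1-p) * V(k+1, i+1)].
  V(1,0) = exp(-r*dt) * [p*1.197795 + (1-p)*0.000000] = 0.486262
  V(1,1) = exp(-r*dt) * [p*0.000000 + (1-p)*0.000000] = 0.000000
  V(0,0) = exp(-r*dt) * [p*0.486262 + (1-p)*0.000000] = 0.197405


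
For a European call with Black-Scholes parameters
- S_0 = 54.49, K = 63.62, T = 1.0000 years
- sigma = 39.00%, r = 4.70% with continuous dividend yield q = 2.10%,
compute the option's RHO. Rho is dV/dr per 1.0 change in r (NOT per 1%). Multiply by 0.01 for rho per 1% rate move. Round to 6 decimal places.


d1 = -0.1355402249; d2 = -0.5255402249
phi(d1) = 0.3952945446; exp(-qT) = 0.9792189646; exp(-rT) = 0.9540873976
N(d2) = 0.2996038490
Rho = K*T*exp(-rT)*N(d2) = 63.6200 * 1.0000 * 0.9540873976 * 0.2996038490 = 18.185666

Answer: Rho = 18.185666


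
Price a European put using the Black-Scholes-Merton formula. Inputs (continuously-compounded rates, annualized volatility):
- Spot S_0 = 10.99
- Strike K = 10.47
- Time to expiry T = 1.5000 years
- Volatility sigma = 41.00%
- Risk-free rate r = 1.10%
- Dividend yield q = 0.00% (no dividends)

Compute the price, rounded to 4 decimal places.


d1 = (ln(S/K) + (r - q + 0.5*sigma^2) * T) / (sigma * sqrt(T)) = 0.38046101
d2 = d1 - sigma * sqrt(T) = -0.12168439
exp(-rT) = 0.98363538; exp(-qT) = 1.00000000
P = K * exp(-rT) * N(-d2) - S_0 * exp(-qT) * N(-d1)
N(-d1) = 0.35180162; N(-d2) = 0.54842551
P = 10.4700 * 0.98363538 * 0.54842551 - 10.9900 * 1.00000000 * 0.35180162 = 1.7817

Answer: Price = 1.7817


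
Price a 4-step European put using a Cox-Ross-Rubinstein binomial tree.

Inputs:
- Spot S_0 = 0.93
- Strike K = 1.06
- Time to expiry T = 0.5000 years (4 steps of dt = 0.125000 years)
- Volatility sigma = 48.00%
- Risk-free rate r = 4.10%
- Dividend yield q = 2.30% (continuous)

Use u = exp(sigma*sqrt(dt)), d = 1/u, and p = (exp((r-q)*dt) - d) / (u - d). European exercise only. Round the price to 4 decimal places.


Answer: Price = V(0,0) = 0.2060

Derivation:
dt = T/N = 0.125000
u = exp(sigma*sqrt(dt)) = 1.184956; d = 1/u = 0.843913
p = (exp((r-q)*dt) - d) / (u - d) = 0.464280
Discount per step: exp(-r*dt) = 0.994888
Stock lattice S(k, i) with i counting down-moves:
  k=0: S(0,0) = 0.9300
  k=1: S(1,0) = 1.1020; S(1,1) = 0.7848
  k=2: S(2,0) = 1.3058; S(2,1) = 0.9300; S(2,2) = 0.6623
  k=3: S(3,0) = 1.5474; S(3,1) = 1.1020; S(3,2) = 0.7848; S(3,3) = 0.5590
  k=4: S(4,0) = 1.8335; S(4,1) = 1.3058; S(4,2) = 0.9300; S(4,3) = 0.6623; S(4,4) = 0.4717
Terminal payoffs V(N, i) = max(K - S_T, 0):
  V(4,0) = 0.000000; V(4,1) = 0.000000; V(4,2) = 0.130000; V(4,3) = 0.397664; V(4,4) = 0.588291
Backward induction: V(k, i) = exp(-r*dt) * [p * V(k+1, i) + (1-p) * V(k+1, i+1)].
  V(3,0) = exp(-r*dt) * [p*0.000000 + (1-p)*0.000000] = 0.000000
  V(3,1) = exp(-r*dt) * [p*0.000000 + (1-p)*0.130000] = 0.069288
  V(3,2) = exp(-r*dt) * [p*0.130000 + (1-p)*0.397664] = 0.271995
  V(3,3) = exp(-r*dt) * [p*0.397664 + (1-p)*0.588291] = 0.497232
  V(2,0) = exp(-r*dt) * [p*0.000000 + (1-p)*0.069288] = 0.036929
  V(2,1) = exp(-r*dt) * [p*0.069288 + (1-p)*0.271995] = 0.176973
  V(2,2) = exp(-r*dt) * [p*0.271995 + (1-p)*0.497232] = 0.390652
  V(1,0) = exp(-r*dt) * [p*0.036929 + (1-p)*0.176973] = 0.111381
  V(1,1) = exp(-r*dt) * [p*0.176973 + (1-p)*0.390652] = 0.289955
  V(0,0) = exp(-r*dt) * [p*0.111381 + (1-p)*0.289955] = 0.205988


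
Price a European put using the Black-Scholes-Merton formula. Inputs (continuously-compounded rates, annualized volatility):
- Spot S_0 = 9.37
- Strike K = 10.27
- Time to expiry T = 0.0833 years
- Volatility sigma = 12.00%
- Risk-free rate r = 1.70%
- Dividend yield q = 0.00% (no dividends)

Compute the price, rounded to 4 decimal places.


d1 = (ln(S/K) + (r - q + 0.5*sigma^2) * T) / (sigma * sqrt(T)) = -2.58987820
d2 = d1 - sigma * sqrt(T) = -2.62451229
exp(-rT) = 0.99858490; exp(-qT) = 1.00000000
P = K * exp(-rT) * N(-d2) - S_0 * exp(-qT) * N(-d1)
N(-d1) = 0.99519951; N(-d2) = 0.99566134
P = 10.2700 * 0.99858490 * 0.99566134 - 9.3700 * 1.00000000 * 0.99519951 = 0.8860

Answer: Price = 0.8860


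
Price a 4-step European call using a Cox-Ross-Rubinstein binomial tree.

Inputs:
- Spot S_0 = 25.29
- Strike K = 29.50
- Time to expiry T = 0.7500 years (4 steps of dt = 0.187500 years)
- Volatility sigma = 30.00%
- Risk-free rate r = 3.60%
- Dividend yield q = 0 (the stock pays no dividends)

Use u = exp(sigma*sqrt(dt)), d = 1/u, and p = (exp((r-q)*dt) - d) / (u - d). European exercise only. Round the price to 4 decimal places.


dt = T/N = 0.187500
u = exp(sigma*sqrt(dt)) = 1.138719; d = 1/u = 0.878180
p = (exp((r-q)*dt) - d) / (u - d) = 0.493565
Discount per step: exp(-r*dt) = 0.993273
Stock lattice S(k, i) with i counting down-moves:
  k=0: S(0,0) = 25.2900
  k=1: S(1,0) = 28.7982; S(1,1) = 22.2092
  k=2: S(2,0) = 32.7931; S(2,1) = 25.2900; S(2,2) = 19.5036
  k=3: S(3,0) = 37.3421; S(3,1) = 28.7982; S(3,2) = 22.2092; S(3,3) = 17.1277
  k=4: S(4,0) = 42.5221; S(4,1) = 32.7931; S(4,2) = 25.2900; S(4,3) = 19.5036; S(4,4) = 15.0412
Terminal payoffs V(N, i) = max(S_T - K, 0):
  V(4,0) = 13.022115; V(4,1) = 3.293053; V(4,2) = 0.000000; V(4,3) = 0.000000; V(4,4) = 0.000000
Backward induction: V(k, i) = exp(-r*dt) * [p * V(k+1, i) + (1-p) * V(k+1, i+1)].
  V(3,0) = exp(-r*dt) * [p*13.022115 + (1-p)*3.293053] = 8.040521
  V(3,1) = exp(-r*dt) * [p*3.293053 + (1-p)*0.000000] = 1.614402
  V(3,2) = exp(-r*dt) * [p*0.000000 + (1-p)*0.000000] = 0.000000
  V(3,3) = exp(-r*dt) * [p*0.000000 + (1-p)*0.000000] = 0.000000
  V(2,0) = exp(-r*dt) * [p*8.040521 + (1-p)*1.614402] = 4.753913
  V(2,1) = exp(-r*dt) * [p*1.614402 + (1-p)*0.000000] = 0.791452
  V(2,2) = exp(-r*dt) * [p*0.000000 + (1-p)*0.000000] = 0.000000
  V(1,0) = exp(-r*dt) * [p*4.753913 + (1-p)*0.791452] = 2.728703
  V(1,1) = exp(-r*dt) * [p*0.791452 + (1-p)*0.000000] = 0.388005
  V(0,0) = exp(-r*dt) * [p*2.728703 + (1-p)*0.388005] = 1.532910

Answer: Price = V(0,0) = 1.5329


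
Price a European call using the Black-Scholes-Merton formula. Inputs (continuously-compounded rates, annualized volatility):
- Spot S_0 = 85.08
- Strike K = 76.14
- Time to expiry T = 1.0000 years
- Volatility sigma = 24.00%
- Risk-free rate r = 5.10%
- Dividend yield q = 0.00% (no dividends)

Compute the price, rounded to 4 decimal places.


Answer: Price = 15.5204

Derivation:
d1 = (ln(S/K) + (r - q + 0.5*sigma^2) * T) / (sigma * sqrt(T)) = 0.79507600
d2 = d1 - sigma * sqrt(T) = 0.55507600
exp(-rT) = 0.95027867; exp(-qT) = 1.00000000
C = S_0 * exp(-qT) * N(d1) - K * exp(-rT) * N(d2)
N(d1) = 0.78671535; N(d2) = 0.71057866
C = 85.0800 * 1.00000000 * 0.78671535 - 76.1400 * 0.95027867 * 0.71057866 = 15.5204


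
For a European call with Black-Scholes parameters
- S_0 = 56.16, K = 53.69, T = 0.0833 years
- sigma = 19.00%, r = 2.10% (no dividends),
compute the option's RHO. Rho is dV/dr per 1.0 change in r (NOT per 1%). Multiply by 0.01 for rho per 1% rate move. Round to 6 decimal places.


d1 = 0.8795264545; d2 = 0.8246891497
phi(d1) = 0.2709768394; exp(-qT) = 1.0000000000; exp(-rT) = 0.9982522291
N(d2) = 0.7952259533
Rho = K*T*exp(-rT)*N(d2) = 53.6900 * 0.0833 * 0.9982522291 * 0.7952259533 = 3.550334

Answer: Rho = 3.550334


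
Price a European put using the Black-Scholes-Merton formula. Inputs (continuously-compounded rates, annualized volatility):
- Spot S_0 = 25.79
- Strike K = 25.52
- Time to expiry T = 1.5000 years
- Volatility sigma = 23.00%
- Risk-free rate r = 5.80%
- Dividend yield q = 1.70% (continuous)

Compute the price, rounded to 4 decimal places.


Answer: Price = 1.9323

Derivation:
d1 = (ln(S/K) + (r - q + 0.5*sigma^2) * T) / (sigma * sqrt(T)) = 0.39653107
d2 = d1 - sigma * sqrt(T) = 0.11483975
exp(-rT) = 0.91667710; exp(-qT) = 0.97482238
P = K * exp(-rT) * N(-d2) - S_0 * exp(-qT) * N(-d1)
N(-d1) = 0.34585664; N(-d2) = 0.45428607
P = 25.5200 * 0.91667710 * 0.45428607 - 25.7900 * 0.97482238 * 0.34585664 = 1.9323


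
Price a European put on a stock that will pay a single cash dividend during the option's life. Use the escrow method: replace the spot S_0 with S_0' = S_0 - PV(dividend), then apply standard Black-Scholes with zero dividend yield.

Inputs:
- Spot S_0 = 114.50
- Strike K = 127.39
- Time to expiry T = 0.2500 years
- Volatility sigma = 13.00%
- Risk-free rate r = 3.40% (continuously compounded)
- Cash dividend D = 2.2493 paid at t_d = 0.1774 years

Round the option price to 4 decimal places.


PV(D) = D * exp(-r * t_d) = 2.2493 * 0.99398655 = 2.23577395
S_0' = S_0 - PV(D) = 114.5000 - 2.23577395 = 112.26422605
d1 = (ln(S_0'/K) + (r + sigma^2/2)*T) / (sigma*sqrt(T)) = -1.78131528
d2 = d1 - sigma*sqrt(T) = -1.84631528
exp(-rT) = 0.99153602
N(-d1) = 0.96256952; N(-d2) = 0.96757678
P = K * exp(-rT) * N(-d2) - S_0' * N(-d1) = 127.3900 * 0.99153602 * 0.96757678 - 112.26422605 * 0.96256952 = 14.1542

Answer: Price = 14.1542


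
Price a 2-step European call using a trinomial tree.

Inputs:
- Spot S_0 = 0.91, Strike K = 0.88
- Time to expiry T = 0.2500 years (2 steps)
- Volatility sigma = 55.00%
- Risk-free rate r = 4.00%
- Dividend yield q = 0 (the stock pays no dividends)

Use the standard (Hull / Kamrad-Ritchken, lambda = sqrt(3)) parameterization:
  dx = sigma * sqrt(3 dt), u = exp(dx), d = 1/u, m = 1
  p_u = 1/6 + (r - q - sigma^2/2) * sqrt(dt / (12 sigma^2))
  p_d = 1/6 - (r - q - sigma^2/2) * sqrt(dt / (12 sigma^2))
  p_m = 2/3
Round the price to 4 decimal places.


Answer: Price = V(0,0) = 0.1100

Derivation:
dt = T/N = 0.125000; dx = sigma*sqrt(3*dt) = 0.336805
u = exp(dx) = 1.400466; d = 1/u = 0.714048
p_u = 0.146022, p_m = 0.666667, p_d = 0.187311
Discount per step: exp(-r*dt) = 0.995012
Stock lattice S(k, j) with j the centered position index:
  k=0: S(0,+0) = 0.9100
  k=1: S(1,-1) = 0.6498; S(1,+0) = 0.9100; S(1,+1) = 1.2744
  k=2: S(2,-2) = 0.4640; S(2,-1) = 0.6498; S(2,+0) = 0.9100; S(2,+1) = 1.2744; S(2,+2) = 1.7848
Terminal payoffs V(N, j) = max(S_T - K, 0):
  V(2,-2) = 0.000000; V(2,-1) = 0.000000; V(2,+0) = 0.030000; V(2,+1) = 0.394424; V(2,+2) = 0.904787
Backward induction: V(k, j) = exp(-r*dt) * [p_u * V(k+1, j+1) + p_m * V(k+1, j) + p_d * V(k+1, j-1)]
  V(1,-1) = exp(-r*dt) * [p_u*0.030000 + p_m*0.000000 + p_d*0.000000] = 0.004359
  V(1,+0) = exp(-r*dt) * [p_u*0.394424 + p_m*0.030000 + p_d*0.000000] = 0.077208
  V(1,+1) = exp(-r*dt) * [p_u*0.904787 + p_m*0.394424 + p_d*0.030000] = 0.398689
  V(0,+0) = exp(-r*dt) * [p_u*0.398689 + p_m*0.077208 + p_d*0.004359] = 0.109955


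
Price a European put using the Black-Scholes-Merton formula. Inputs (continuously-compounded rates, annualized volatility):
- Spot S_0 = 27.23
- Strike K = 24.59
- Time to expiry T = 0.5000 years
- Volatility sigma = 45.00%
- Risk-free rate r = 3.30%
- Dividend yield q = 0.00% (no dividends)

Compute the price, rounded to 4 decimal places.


d1 = (ln(S/K) + (r - q + 0.5*sigma^2) * T) / (sigma * sqrt(T)) = 0.53144402
d2 = d1 - sigma * sqrt(T) = 0.21324596
exp(-rT) = 0.98363538; exp(-qT) = 1.00000000
P = K * exp(-rT) * N(-d2) - S_0 * exp(-qT) * N(-d1)
N(-d1) = 0.29755556; N(-d2) = 0.41556756
P = 24.5900 * 0.98363538 * 0.41556756 - 27.2300 * 1.00000000 * 0.29755556 = 1.9491

Answer: Price = 1.9491


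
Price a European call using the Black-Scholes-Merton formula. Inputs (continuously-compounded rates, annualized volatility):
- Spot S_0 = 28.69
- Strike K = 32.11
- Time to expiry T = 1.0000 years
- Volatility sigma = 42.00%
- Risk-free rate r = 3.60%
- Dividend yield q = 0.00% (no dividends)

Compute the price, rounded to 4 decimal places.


Answer: Price = 3.9009

Derivation:
d1 = (ln(S/K) + (r - q + 0.5*sigma^2) * T) / (sigma * sqrt(T)) = 0.02757410
d2 = d1 - sigma * sqrt(T) = -0.39242590
exp(-rT) = 0.96464029; exp(-qT) = 1.00000000
C = S_0 * exp(-qT) * N(d1) - K * exp(-rT) * N(d2)
N(d1) = 0.51099908; N(d2) = 0.34737178
C = 28.6900 * 1.00000000 * 0.51099908 - 32.1100 * 0.96464029 * 0.34737178 = 3.9009


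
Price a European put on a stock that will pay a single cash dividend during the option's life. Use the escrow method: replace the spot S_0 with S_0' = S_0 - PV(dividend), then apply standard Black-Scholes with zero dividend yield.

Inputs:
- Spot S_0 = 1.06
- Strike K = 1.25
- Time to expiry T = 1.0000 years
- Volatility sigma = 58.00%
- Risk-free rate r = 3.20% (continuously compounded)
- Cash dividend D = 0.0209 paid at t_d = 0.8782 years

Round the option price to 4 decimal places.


PV(D) = D * exp(-r * t_d) = 0.0209 * 0.97228880 = 0.02032084
S_0' = S_0 - PV(D) = 1.0600 - 0.02032084 = 1.03967916
d1 = (ln(S_0'/K) + (r + sigma^2/2)*T) / (sigma*sqrt(T)) = 0.02753210
d2 = d1 - sigma*sqrt(T) = -0.55246790
exp(-rT) = 0.96850658
N(-d1) = 0.48901767; N(-d2) = 0.70968609
P = K * exp(-rT) * N(-d2) - S_0' * N(-d1) = 1.2500 * 0.96850658 * 0.70968609 - 1.03967916 * 0.48901767 = 0.3507

Answer: Price = 0.3507


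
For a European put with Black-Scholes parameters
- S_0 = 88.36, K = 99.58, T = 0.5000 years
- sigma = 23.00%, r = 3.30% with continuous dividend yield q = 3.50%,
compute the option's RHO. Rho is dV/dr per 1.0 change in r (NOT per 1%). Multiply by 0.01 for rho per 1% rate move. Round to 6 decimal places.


Answer: Rho = -38.915888

Derivation:
d1 = -0.6598656699; d2 = -0.8225002295
phi(d1) = 0.3208922492; exp(-qT) = 0.9826522357; exp(-rT) = 0.9836353794
N(-d2) = 0.7946038720
Rho = -K*T*exp(-rT)*N(-d2) = -99.5800 * 0.5000 * 0.9836353794 * 0.7946038720 = -38.915888


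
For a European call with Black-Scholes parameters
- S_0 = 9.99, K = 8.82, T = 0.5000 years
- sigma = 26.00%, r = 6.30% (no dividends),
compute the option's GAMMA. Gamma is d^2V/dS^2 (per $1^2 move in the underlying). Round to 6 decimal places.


d1 = 0.9407931852; d2 = 0.7569454221
phi(d1) = 0.2562800616; exp(-qT) = 1.0000000000; exp(-rT) = 0.9689909565
Gamma = exp(-qT) * phi(d1) / (S * sigma * sqrt(T)) = 1.0000000000 * 0.2562800616 / (9.9900 * 0.2600 * 0.7071067812) = 0.139538

Answer: Gamma = 0.139538


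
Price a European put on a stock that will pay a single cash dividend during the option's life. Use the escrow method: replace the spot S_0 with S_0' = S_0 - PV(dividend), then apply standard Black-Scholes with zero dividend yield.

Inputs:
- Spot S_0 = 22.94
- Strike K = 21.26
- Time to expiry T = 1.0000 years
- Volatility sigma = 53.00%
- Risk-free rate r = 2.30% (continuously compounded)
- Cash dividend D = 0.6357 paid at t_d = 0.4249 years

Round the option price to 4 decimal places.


PV(D) = D * exp(-r * t_d) = 0.6357 * 0.99027490 = 0.62951775
S_0' = S_0 - PV(D) = 22.9400 - 0.62951775 = 22.31048225
d1 = (ln(S_0'/K) + (r + sigma^2/2)*T) / (sigma*sqrt(T)) = 0.39939481
d2 = d1 - sigma*sqrt(T) = -0.13060519
exp(-rT) = 0.97726248
N(-d1) = 0.34480116; N(-d2) = 0.55195618
P = K * exp(-rT) * N(-d2) - S_0' * N(-d1) = 21.2600 * 0.97726248 * 0.55195618 - 22.31048225 * 0.34480116 = 3.7751

Answer: Price = 3.7751


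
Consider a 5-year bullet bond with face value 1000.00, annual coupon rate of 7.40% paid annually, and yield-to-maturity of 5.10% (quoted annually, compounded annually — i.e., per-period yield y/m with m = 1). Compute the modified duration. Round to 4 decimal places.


Coupon per period c = face * coupon_rate / m = 74.000000
Periods per year m = 1; per-period yield y/m = 0.051000
Number of cashflows N = 5
Cashflows (t years, CF_t, discount factor 1/(1+y/m)^(m*t), PV):
  t = 1.0000: CF_t = 74.000000, DF = 0.951475, PV = 70.409134
  t = 2.0000: CF_t = 74.000000, DF = 0.905304, PV = 66.992516
  t = 3.0000: CF_t = 74.000000, DF = 0.861374, PV = 63.741690
  t = 4.0000: CF_t = 74.000000, DF = 0.819576, PV = 60.648611
  t = 5.0000: CF_t = 1074.000000, DF = 0.779806, PV = 837.511350
Price P = sum_t PV_t = 1099.303300
First compute Macaulay numerator sum_t t * PV_t:
  t * PV_t at t = 1.0000: 70.409134
  t * PV_t at t = 2.0000: 133.985032
  t * PV_t at t = 3.0000: 191.225069
  t * PV_t at t = 4.0000: 242.594442
  t * PV_t at t = 5.0000: 4187.556749
Macaulay duration D = 4825.770426 / 1099.303300 = 4.389844
Modified duration = D / (1 + y/m) = 4.389844 / (1 + 0.051000) = 4.176826

Answer: Modified duration = 4.1768


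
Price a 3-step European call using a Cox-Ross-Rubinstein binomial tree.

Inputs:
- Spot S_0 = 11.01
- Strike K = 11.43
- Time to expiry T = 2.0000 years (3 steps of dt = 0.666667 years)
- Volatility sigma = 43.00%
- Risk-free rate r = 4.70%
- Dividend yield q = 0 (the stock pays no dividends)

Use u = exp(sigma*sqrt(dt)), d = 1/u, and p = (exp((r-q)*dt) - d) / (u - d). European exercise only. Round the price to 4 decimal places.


dt = T/N = 0.666667
u = exp(sigma*sqrt(dt)) = 1.420620; d = 1/u = 0.703918
p = (exp((r-q)*dt) - d) / (u - d) = 0.457528
Discount per step: exp(-r*dt) = 0.969152
Stock lattice S(k, i) with i counting down-moves:
  k=0: S(0,0) = 11.0100
  k=1: S(1,0) = 15.6410; S(1,1) = 7.7501
  k=2: S(2,0) = 22.2200; S(2,1) = 11.0100; S(2,2) = 5.4555
  k=3: S(3,0) = 31.5661; S(3,1) = 15.6410; S(3,2) = 7.7501; S(3,3) = 3.8402
Terminal payoffs V(N, i) = max(S_T - K, 0):
  V(3,0) = 20.136125; V(3,1) = 4.211028; V(3,2) = 0.000000; V(3,3) = 0.000000
Backward induction: V(k, i) = exp(-r*dt) * [p * V(k+1, i) + (1-p) * V(k+1, i+1)].
  V(2,0) = exp(-r*dt) * [p*20.136125 + (1-p)*4.211028] = 11.142548
  V(2,1) = exp(-r*dt) * [p*4.211028 + (1-p)*0.000000] = 1.867231
  V(2,2) = exp(-r*dt) * [p*0.000000 + (1-p)*0.000000] = 0.000000
  V(1,0) = exp(-r*dt) * [p*11.142548 + (1-p)*1.867231] = 5.922442
  V(1,1) = exp(-r*dt) * [p*1.867231 + (1-p)*0.000000] = 0.827957
  V(0,0) = exp(-r*dt) * [p*5.922442 + (1-p)*0.827957] = 3.061386

Answer: Price = V(0,0) = 3.0614


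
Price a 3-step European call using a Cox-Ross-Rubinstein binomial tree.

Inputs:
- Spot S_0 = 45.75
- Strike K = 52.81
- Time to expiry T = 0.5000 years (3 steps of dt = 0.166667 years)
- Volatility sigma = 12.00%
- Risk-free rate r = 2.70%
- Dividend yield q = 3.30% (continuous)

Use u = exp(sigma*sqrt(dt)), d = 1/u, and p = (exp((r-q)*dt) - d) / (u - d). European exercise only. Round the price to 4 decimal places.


Answer: Price = V(0,0) = 0.0197

Derivation:
dt = T/N = 0.166667
u = exp(sigma*sqrt(dt)) = 1.050210; d = 1/u = 0.952191
p = (exp((r-q)*dt) - d) / (u - d) = 0.477558
Discount per step: exp(-r*dt) = 0.995510
Stock lattice S(k, i) with i counting down-moves:
  k=0: S(0,0) = 45.7500
  k=1: S(1,0) = 48.0471; S(1,1) = 43.5627
  k=2: S(2,0) = 50.4595; S(2,1) = 45.7500; S(2,2) = 41.4800
  k=3: S(3,0) = 52.9931; S(3,1) = 48.0471; S(3,2) = 43.5627; S(3,3) = 39.4969
Terminal payoffs V(N, i) = max(S_T - K, 0):
  V(3,0) = 0.183071; V(3,1) = 0.000000; V(3,2) = 0.000000; V(3,3) = 0.000000
Backward induction: V(k, i) = exp(-r*dt) * [p * V(k+1, i) + (1-p) * V(k+1, i+1)].
  V(2,0) = exp(-r*dt) * [p*0.183071 + (1-p)*0.000000] = 0.087035
  V(2,1) = exp(-r*dt) * [p*0.000000 + (1-p)*0.000000] = 0.000000
  V(2,2) = exp(-r*dt) * [p*0.000000 + (1-p)*0.000000] = 0.000000
  V(1,0) = exp(-r*dt) * [p*0.087035 + (1-p)*0.000000] = 0.041377
  V(1,1) = exp(-r*dt) * [p*0.000000 + (1-p)*0.000000] = 0.000000
  V(0,0) = exp(-r*dt) * [p*0.041377 + (1-p)*0.000000] = 0.019671
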